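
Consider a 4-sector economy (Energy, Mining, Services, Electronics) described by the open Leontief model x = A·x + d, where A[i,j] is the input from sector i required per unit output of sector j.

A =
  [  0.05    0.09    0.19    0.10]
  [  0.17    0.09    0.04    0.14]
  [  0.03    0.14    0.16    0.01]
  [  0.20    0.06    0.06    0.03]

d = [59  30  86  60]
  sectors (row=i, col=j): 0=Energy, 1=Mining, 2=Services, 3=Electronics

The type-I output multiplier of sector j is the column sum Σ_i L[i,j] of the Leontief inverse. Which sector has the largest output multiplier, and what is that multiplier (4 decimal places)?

Services (1.7591)

Form M = I − A:
  [  0.95   -0.09   -0.19   -0.10]
  [ -0.17    0.91   -0.04   -0.14]
  [ -0.03   -0.14    0.84   -0.01]
  [ -0.20   -0.06   -0.06    0.97]
Leontief inverse L = M⁻¹:
  [  1.1200    0.1618    0.2711    0.1416]
  [  0.2517    1.1559    0.1258    0.1941]
  [  0.0849    0.1998    1.2228    0.0502]
  [  0.2517    0.1172    0.1393    1.0752]
Total output x = L · d:
  x_0 = 1.1200·59 + 0.1618·30 + 0.2711·86 + 0.1416·60 = 102.7475
  x_1 = 0.2517·59 + 1.1559·30 + 0.1258·86 + 0.1941·60 = 71.9950
  x_2 = 0.0849·59 + 0.1998·30 + 1.2228·86 + 0.0502·60 = 119.1790
  x_3 = 0.2517·59 + 0.1172·30 + 0.1393·86 + 1.0752·60 = 94.8659
Output multipliers (column sums of L):
  Energy: 1.7083
  Mining: 1.6348
  Services: 1.7591
  Electronics: 1.4611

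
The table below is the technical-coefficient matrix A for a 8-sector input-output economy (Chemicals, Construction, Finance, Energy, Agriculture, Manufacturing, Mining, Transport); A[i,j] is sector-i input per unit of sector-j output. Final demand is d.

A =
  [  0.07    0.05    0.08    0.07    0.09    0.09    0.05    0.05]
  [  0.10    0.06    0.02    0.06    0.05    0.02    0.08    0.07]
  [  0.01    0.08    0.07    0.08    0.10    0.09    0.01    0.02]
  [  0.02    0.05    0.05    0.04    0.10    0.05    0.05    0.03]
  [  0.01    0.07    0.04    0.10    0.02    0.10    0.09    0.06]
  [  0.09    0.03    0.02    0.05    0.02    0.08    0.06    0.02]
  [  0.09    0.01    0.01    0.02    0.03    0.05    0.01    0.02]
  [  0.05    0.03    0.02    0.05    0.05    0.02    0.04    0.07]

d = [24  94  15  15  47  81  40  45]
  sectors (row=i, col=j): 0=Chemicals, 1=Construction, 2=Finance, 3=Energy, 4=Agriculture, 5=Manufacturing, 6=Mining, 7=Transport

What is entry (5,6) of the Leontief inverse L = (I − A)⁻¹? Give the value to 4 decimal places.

L[5,6] = 0.0908

Form M = I − A:
  [  0.93   -0.05   -0.08   -0.07   -0.09   -0.09   -0.05   -0.05]
  [ -0.10    0.94   -0.02   -0.06   -0.05   -0.02   -0.08   -0.07]
  [ -0.01   -0.08    0.93   -0.08   -0.10   -0.09   -0.01   -0.02]
  [ -0.02   -0.05   -0.05    0.96   -0.10   -0.05   -0.05   -0.03]
  [ -0.01   -0.07   -0.04   -0.10    0.98   -0.10   -0.09   -0.06]
  [ -0.09   -0.03   -0.02   -0.05   -0.02    0.92   -0.06   -0.02]
  [ -0.09   -0.01   -0.01   -0.02   -0.03   -0.05    0.99   -0.02]
  [ -0.05   -0.03   -0.02   -0.05   -0.05   -0.02   -0.04    0.93]
Leontief inverse L = M⁻¹:
  [  1.1201    0.0958    0.1177    0.1270    0.1434    0.1529    0.0978    0.0887]
  [  0.1453    1.0953    0.0508    0.1047    0.0955    0.0678    0.1187    0.1049]
  [  0.0509    0.1207    1.1001    0.1292    0.1435    0.1419    0.0538    0.0531]
  [  0.0548    0.0825    0.0746    1.0807    0.1346    0.0937    0.0850    0.0582]
  [  0.0581    0.1046    0.0672    0.1423    1.0641    0.1469    0.1286    0.0916]
  [  0.1289    0.0576    0.0454    0.0853    0.0561    1.1219    0.0908    0.0447]
  [  0.1148    0.0299    0.0290    0.0460    0.0549    0.0801    1.0323    0.0380]
  [  0.0798    0.0557    0.0415    0.0826    0.0819    0.0540    0.0681    1.0952]
Total output x = L · d:
  x_0 = 1.1201·24 + 0.0958·94 + 0.1177·15 + 0.1270·15 + 0.1434·47 + 0.1529·81 + 0.0978·40 + 0.0887·45 = 66.5832
  x_1 = 0.1453·24 + 1.0953·94 + 0.0508·15 + 0.1047·15 + 0.0955·47 + 0.0678·81 + 0.1187·40 + 0.1049·45 = 128.2244
  x_2 = 0.0509·24 + 0.1207·94 + 1.1001·15 + 0.1292·15 + 0.1435·47 + 0.1419·81 + 0.0538·40 + 0.0531·45 = 53.7884
  x_3 = 0.0548·24 + 0.0825·94 + 0.0746·15 + 1.0807·15 + 0.1346·47 + 0.0937·81 + 0.0850·40 + 0.0582·45 = 46.3361
  x_4 = 0.0581·24 + 0.1046·94 + 0.0672·15 + 0.1423·15 + 1.0641·47 + 0.1469·81 + 0.1286·40 + 0.0916·45 = 85.5422
  x_5 = 0.1289·24 + 0.0576·94 + 0.0454·15 + 0.0853·15 + 0.0561·47 + 1.1219·81 + 0.0908·40 + 0.0447·45 = 109.6227
  x_6 = 0.1148·24 + 0.0299·94 + 0.0290·15 + 0.0460·15 + 0.0549·47 + 0.0801·81 + 1.0323·40 + 0.0380·45 = 58.7590
  x_7 = 0.0798·24 + 0.0557·94 + 0.0415·15 + 0.0826·15 + 0.0819·47 + 0.0540·81 + 0.0681·40 + 1.0952·45 = 69.2348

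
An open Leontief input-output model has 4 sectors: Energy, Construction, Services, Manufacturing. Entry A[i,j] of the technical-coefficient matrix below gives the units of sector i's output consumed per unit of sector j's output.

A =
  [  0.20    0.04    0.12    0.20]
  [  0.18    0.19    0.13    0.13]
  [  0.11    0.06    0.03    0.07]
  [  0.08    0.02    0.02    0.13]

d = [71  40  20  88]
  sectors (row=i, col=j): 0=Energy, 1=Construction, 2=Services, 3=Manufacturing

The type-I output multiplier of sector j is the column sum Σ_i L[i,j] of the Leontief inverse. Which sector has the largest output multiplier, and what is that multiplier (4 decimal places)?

Form M = I − A:
  [  0.80   -0.04   -0.12   -0.20]
  [ -0.18    0.81   -0.13   -0.13]
  [ -0.11   -0.06    0.97   -0.07]
  [ -0.08   -0.02   -0.02    0.87]
Leontief inverse L = M⁻¹:
  [  1.3281    0.0874    0.1829    0.3331]
  [  0.3458    1.2750    0.2196    0.2877]
  [  0.1817    0.0916    1.0686    0.1414]
  [  0.1343    0.0394    0.0464    1.1899]
Total output x = L · d:
  x_0 = 1.3281·71 + 0.0874·40 + 0.1829·20 + 0.3331·88 = 130.7585
  x_1 = 0.3458·71 + 1.2750·40 + 0.2196·20 + 0.2877·88 = 105.2643
  x_2 = 0.1817·71 + 0.0916·40 + 1.0686·20 + 0.1414·88 = 50.3834
  x_3 = 0.1343·71 + 0.0394·40 + 0.0464·20 + 1.1899·88 = 116.7513
Output multipliers (column sums of L):
  Energy: 1.9899
  Construction: 1.4934
  Services: 1.5175
  Manufacturing: 1.9521

Energy (1.9899)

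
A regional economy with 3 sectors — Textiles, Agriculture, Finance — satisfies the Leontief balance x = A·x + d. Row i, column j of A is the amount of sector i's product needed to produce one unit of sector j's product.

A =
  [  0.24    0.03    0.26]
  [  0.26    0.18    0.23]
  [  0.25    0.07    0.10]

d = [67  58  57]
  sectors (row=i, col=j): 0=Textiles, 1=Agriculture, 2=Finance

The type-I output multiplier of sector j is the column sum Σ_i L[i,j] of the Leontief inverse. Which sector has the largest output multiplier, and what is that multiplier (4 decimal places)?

Textiles (2.5663)

Form M = I − A:
  [  0.76   -0.03   -0.26]
  [ -0.26    0.82   -0.23]
  [ -0.25   -0.07    0.90]
Leontief inverse L = M⁻¹:
  [  1.4981    0.0938    0.4568]
  [  0.6049    1.2846    0.5030]
  [  0.4632    0.1260    1.2771]
Total output x = L · d:
  x_0 = 1.4981·67 + 0.0938·58 + 0.4568·57 = 131.8509
  x_1 = 0.6049·67 + 1.2846·58 + 0.5030·57 = 143.7104
  x_2 = 0.4632·67 + 0.1260·58 + 1.2771·57 = 111.1361
Output multipliers (column sums of L):
  Textiles: 2.5663
  Agriculture: 1.5044
  Finance: 2.2369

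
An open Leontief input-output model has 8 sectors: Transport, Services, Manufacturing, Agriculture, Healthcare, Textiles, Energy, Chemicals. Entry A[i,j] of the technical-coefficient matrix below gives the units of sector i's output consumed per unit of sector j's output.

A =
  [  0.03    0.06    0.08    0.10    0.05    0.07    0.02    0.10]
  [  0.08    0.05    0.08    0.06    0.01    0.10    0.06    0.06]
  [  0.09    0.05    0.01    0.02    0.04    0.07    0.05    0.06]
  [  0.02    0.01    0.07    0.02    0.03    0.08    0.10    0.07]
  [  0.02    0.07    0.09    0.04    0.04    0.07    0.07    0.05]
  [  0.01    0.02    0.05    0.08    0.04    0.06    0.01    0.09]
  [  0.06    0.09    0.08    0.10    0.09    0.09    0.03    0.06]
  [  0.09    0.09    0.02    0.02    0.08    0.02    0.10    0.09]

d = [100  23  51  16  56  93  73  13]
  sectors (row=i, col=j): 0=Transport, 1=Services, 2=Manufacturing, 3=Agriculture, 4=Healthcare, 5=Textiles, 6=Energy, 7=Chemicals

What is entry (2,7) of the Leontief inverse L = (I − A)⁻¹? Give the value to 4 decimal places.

L[2,7] = 0.1162

Form M = I − A:
  [  0.97   -0.06   -0.08   -0.10   -0.05   -0.07   -0.02   -0.10]
  [ -0.08    0.95   -0.08   -0.06   -0.01   -0.10   -0.06   -0.06]
  [ -0.09   -0.05    0.99   -0.02   -0.04   -0.07   -0.05   -0.06]
  [ -0.02   -0.01   -0.07    0.98   -0.03   -0.08   -0.10   -0.07]
  [ -0.02   -0.07   -0.09   -0.04    0.96   -0.07   -0.07   -0.05]
  [ -0.01   -0.02   -0.05   -0.08   -0.04    0.94   -0.01   -0.09]
  [ -0.06   -0.09   -0.08   -0.10   -0.09   -0.09    0.97   -0.06]
  [ -0.09   -0.09   -0.02   -0.02   -0.08   -0.02   -0.10    0.91]
Leontief inverse L = M⁻¹:
  [  1.0788    0.1095    0.1311    0.1453    0.0941    0.1320    0.0763    0.1688]
  [  0.1267    1.0987    0.1315    0.1121    0.0547    0.1628    0.1079    0.1299]
  [  0.1258    0.0916    1.0546    0.0642    0.0764    0.1197    0.0880    0.1162]
  [  0.0596    0.0537    0.1110    1.0623    0.0704    0.1300    0.1391    0.1250]
  [  0.0649    0.1158    0.1368    0.0850    1.0799    0.1283    0.1149    0.1099]
  [  0.0435    0.0549    0.0849    0.1105    0.0721    1.1018    0.0509    0.1388]
  [  0.1139    0.1469    0.1443    0.1571    0.1394    0.1662    1.0922    0.1399]
  [  0.1425    0.1502    0.0813    0.0774    0.1298    0.0884    0.1545    1.1618]
Total output x = L · d:
  x_0 = 1.0788·100 + 0.1095·23 + 0.1311·51 + 0.1453·16 + 0.0941·56 + 0.1320·93 + 0.0763·73 + 0.1688·13 = 144.7203
  x_1 = 0.1267·100 + 1.0987·23 + 0.1315·51 + 0.1121·16 + 0.0547·56 + 0.1628·93 + 0.1079·73 + 0.1299·13 = 74.2108
  x_2 = 0.1258·100 + 0.0916·23 + 1.0546·51 + 0.0642·16 + 0.0764·56 + 0.1197·93 + 0.0880·73 + 0.1162·13 = 92.8372
  x_3 = 0.0596·100 + 0.0537·23 + 0.1110·51 + 1.0623·16 + 0.0704·56 + 0.1300·93 + 0.1391·73 + 0.1250·13 = 57.6708
  x_4 = 0.0649·100 + 0.1158·23 + 0.1368·51 + 0.0850·16 + 1.0799·56 + 0.1283·93 + 0.1149·73 + 0.1099·13 = 99.7108
  x_5 = 0.0435·100 + 0.0549·23 + 0.0849·51 + 0.1105·16 + 0.0721·56 + 1.1018·93 + 0.0509·73 + 0.1388·13 = 123.7404
  x_6 = 0.1139·100 + 0.1469·23 + 0.1443·51 + 0.1571·16 + 0.1394·56 + 0.1662·93 + 1.0922·73 + 0.1399·13 = 129.4477
  x_7 = 0.1425·100 + 0.1502·23 + 0.0813·51 + 0.0774·16 + 0.1298·56 + 0.0884·93 + 0.1545·73 + 1.1618·13 = 64.9565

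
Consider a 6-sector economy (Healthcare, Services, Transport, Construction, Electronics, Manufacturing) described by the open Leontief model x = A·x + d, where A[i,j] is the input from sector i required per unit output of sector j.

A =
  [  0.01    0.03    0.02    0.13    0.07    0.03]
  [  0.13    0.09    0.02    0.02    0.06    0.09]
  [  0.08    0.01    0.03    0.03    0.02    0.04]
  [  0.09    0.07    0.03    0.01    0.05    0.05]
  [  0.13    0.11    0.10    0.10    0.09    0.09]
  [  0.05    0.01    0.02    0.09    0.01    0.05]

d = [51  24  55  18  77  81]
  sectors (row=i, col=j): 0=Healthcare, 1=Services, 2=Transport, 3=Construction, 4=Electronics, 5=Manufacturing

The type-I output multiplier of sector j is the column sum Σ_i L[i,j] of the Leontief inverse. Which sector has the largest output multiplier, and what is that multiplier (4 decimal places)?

Healthcare (1.7268)

Form M = I − A:
  [  0.99   -0.03   -0.02   -0.13   -0.07   -0.03]
  [ -0.13    0.91   -0.02   -0.02   -0.06   -0.09]
  [ -0.08   -0.01    0.97   -0.03   -0.02   -0.04]
  [ -0.09   -0.07   -0.03    0.99   -0.05   -0.05]
  [ -0.13   -0.11   -0.10   -0.10    0.91   -0.09]
  [ -0.05   -0.01   -0.02   -0.09   -0.01    0.95]
Leontief inverse L = M⁻¹:
  [  1.0504    0.0591    0.0386    0.1551    0.0947    0.0575]
  [  0.1756    1.1231    0.0411    0.0679    0.0936    0.1261]
  [  0.0995    0.0238    1.0399    0.0537    0.0356    0.0554]
  [  0.1249    0.0949    0.0462    1.0444    0.0751    0.0770]
  [  0.2032    0.1598    0.1328    0.1620    1.1385    0.1435]
  [  0.0732    0.0261    0.0301    0.1107    0.0258    1.0670]
Total output x = L · d:
  x_0 = 1.0504·51 + 0.0591·24 + 0.0386·55 + 0.1551·18 + 0.0947·77 + 0.0575·81 = 71.8561
  x_1 = 0.1756·51 + 1.1231·24 + 0.0411·55 + 0.0679·18 + 0.0936·77 + 0.1261·81 = 56.8157
  x_2 = 0.0995·51 + 0.0238·24 + 1.0399·55 + 0.0537·18 + 0.0356·77 + 0.0554·81 = 71.0388
  x_3 = 0.1249·51 + 0.0949·24 + 0.0462·55 + 1.0444·18 + 0.0751·77 + 0.0770·81 = 42.0016
  x_4 = 0.2032·51 + 0.1598·24 + 0.1328·55 + 0.1620·18 + 1.1385·77 + 0.1435·81 = 123.7064
  x_5 = 0.0732·51 + 0.0261·24 + 0.0301·55 + 0.1107·18 + 0.0258·77 + 1.0670·81 = 96.4199
Output multipliers (column sums of L):
  Healthcare: 1.7268
  Services: 1.4867
  Transport: 1.3288
  Construction: 1.5937
  Electronics: 1.4633
  Manufacturing: 1.5265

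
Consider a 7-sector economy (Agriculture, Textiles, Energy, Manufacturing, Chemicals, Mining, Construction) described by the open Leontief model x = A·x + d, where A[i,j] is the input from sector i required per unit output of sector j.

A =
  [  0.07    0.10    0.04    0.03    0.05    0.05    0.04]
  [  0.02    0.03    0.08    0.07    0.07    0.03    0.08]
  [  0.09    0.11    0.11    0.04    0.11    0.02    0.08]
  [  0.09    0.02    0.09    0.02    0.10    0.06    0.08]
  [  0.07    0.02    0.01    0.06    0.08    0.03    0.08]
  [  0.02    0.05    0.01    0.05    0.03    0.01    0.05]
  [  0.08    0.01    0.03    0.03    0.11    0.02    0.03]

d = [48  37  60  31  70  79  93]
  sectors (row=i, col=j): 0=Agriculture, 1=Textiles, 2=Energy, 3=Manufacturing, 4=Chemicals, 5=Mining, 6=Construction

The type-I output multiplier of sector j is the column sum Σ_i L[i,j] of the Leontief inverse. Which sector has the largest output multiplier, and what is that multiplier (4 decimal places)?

Chemicals (1.8980)

Form M = I − A:
  [  0.93   -0.10   -0.04   -0.03   -0.05   -0.05   -0.04]
  [ -0.02    0.97   -0.08   -0.07   -0.07   -0.03   -0.08]
  [ -0.09   -0.11    0.89   -0.04   -0.11   -0.02   -0.08]
  [ -0.09   -0.02   -0.09    0.98   -0.10   -0.06   -0.08]
  [ -0.07   -0.02   -0.01   -0.06    0.92   -0.03   -0.08]
  [ -0.02   -0.05   -0.01   -0.05   -0.03    0.99   -0.05]
  [ -0.08   -0.01   -0.03   -0.03   -0.11   -0.02    0.97]
Leontief inverse L = M⁻¹:
  [  1.1061    0.1297    0.0717    0.0579    0.0965    0.0693    0.0785]
  [  0.0638    1.0587    0.1137    0.0960    0.1240    0.0496    0.1200]
  [  0.1505    0.1565    1.1600    0.0813    0.1859    0.0492    0.1394]
  [  0.1396    0.0591    0.1249    1.0518    0.1590    0.0825    0.1250]
  [  0.1076    0.0435    0.0341    0.0826    1.1243    0.0488    0.1129]
  [  0.0432    0.0637    0.0288    0.0651    0.0597    1.0220    0.0724]
  [  0.1140    0.0345    0.0513    0.0515    0.1486    0.0369    1.0611]
Total output x = L · d:
  x_0 = 1.1061·48 + 0.1297·37 + 0.0717·60 + 0.0579·31 + 0.0965·70 + 0.0693·79 + 0.0785·93 = 83.5238
  x_1 = 0.0638·48 + 1.0587·37 + 0.1137·60 + 0.0960·31 + 0.1240·70 + 0.0496·79 + 0.1200·93 = 75.8005
  x_2 = 0.1505·48 + 0.1565·37 + 1.1600·60 + 0.0813·31 + 0.1859·70 + 0.0492·79 + 0.1394·93 = 114.9924
  x_3 = 0.1396·48 + 0.0591·37 + 0.1249·60 + 1.0518·31 + 0.1590·70 + 0.0825·79 + 0.1250·93 = 78.2541
  x_4 = 0.1076·48 + 0.0435·37 + 0.0341·60 + 0.0826·31 + 1.1243·70 + 0.0488·79 + 0.1129·93 = 104.4310
  x_5 = 0.0432·48 + 0.0637·37 + 0.0288·60 + 0.0651·31 + 0.0597·70 + 1.0220·79 + 0.0724·93 = 99.8255
  x_6 = 0.1140·48 + 0.0345·37 + 0.0513·60 + 0.0515·31 + 0.1486·70 + 0.0369·79 + 1.0611·93 = 123.4239
Output multipliers (column sums of L):
  Agriculture: 1.7248
  Textiles: 1.5458
  Energy: 1.5846
  Manufacturing: 1.4861
  Chemicals: 1.8980
  Mining: 1.3582
  Construction: 1.7093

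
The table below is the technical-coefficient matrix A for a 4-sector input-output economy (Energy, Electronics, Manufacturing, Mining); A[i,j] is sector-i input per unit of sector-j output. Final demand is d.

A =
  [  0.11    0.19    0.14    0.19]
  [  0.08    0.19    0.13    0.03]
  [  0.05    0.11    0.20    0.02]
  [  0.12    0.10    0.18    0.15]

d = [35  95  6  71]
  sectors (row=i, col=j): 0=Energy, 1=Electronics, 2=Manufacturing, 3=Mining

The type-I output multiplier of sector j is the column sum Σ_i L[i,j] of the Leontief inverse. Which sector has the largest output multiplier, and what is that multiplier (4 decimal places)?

Form M = I − A:
  [  0.89   -0.19   -0.14   -0.19]
  [ -0.08    0.81   -0.13   -0.03]
  [ -0.05   -0.11    0.80   -0.02]
  [ -0.12   -0.10   -0.18    0.85]
Leontief inverse L = M⁻¹:
  [  1.2150    0.3670    0.3381    0.2925]
  [  0.1440    1.3138    0.2577    0.0846]
  [  0.1010    0.2099    1.3155    0.0609]
  [  0.2099    0.2508    0.3566    1.2406]
Total output x = L · d:
  x_0 = 1.2150·35 + 0.3670·95 + 0.3381·6 + 0.2925·71 = 100.1894
  x_1 = 0.1440·35 + 1.3138·95 + 0.2577·6 + 0.0846·71 = 137.4034
  x_2 = 0.1010·35 + 0.2099·95 + 1.3155·6 + 0.0609·71 = 35.6897
  x_3 = 0.2099·35 + 0.2508·95 + 0.3566·6 + 1.2406·71 = 121.3967
Output multipliers (column sums of L):
  Energy: 1.6698
  Electronics: 2.1415
  Manufacturing: 2.2679
  Mining: 1.6787

Manufacturing (2.2679)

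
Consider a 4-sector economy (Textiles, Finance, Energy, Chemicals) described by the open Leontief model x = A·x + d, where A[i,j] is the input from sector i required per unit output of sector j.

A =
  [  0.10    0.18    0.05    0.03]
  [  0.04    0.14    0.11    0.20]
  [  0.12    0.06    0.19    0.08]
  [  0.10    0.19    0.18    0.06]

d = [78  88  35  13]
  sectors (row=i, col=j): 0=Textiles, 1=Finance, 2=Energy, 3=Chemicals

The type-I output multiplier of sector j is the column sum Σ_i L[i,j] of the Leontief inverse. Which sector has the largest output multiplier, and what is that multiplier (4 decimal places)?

Form M = I − A:
  [  0.90   -0.18   -0.05   -0.03]
  [ -0.04    0.86   -0.11   -0.20]
  [ -0.12   -0.06    0.81   -0.08]
  [ -0.10   -0.19   -0.18    0.94]
Leontief inverse L = M⁻¹:
  [  1.1527    0.2740    0.1320    0.1063]
  [  0.1220    1.2707    0.2457    0.2952]
  [  0.1981    0.1661    1.3033    0.1526]
  [  0.1852    0.3178    0.3133    1.1640]
Total output x = L · d:
  x_0 = 1.1527·78 + 0.2740·88 + 0.1320·35 + 0.1063·13 = 120.0200
  x_1 = 0.1220·78 + 1.2707·88 + 0.2457·35 + 0.2952·13 = 133.7744
  x_2 = 0.1981·78 + 0.1661·88 + 1.3033·35 + 0.1526·13 = 77.6662
  x_3 = 0.1852·78 + 0.3178·88 + 0.3133·35 + 1.1640·13 = 68.5096
Output multipliers (column sums of L):
  Textiles: 1.6581
  Finance: 2.0285
  Energy: 1.9942
  Chemicals: 1.7181

Finance (2.0285)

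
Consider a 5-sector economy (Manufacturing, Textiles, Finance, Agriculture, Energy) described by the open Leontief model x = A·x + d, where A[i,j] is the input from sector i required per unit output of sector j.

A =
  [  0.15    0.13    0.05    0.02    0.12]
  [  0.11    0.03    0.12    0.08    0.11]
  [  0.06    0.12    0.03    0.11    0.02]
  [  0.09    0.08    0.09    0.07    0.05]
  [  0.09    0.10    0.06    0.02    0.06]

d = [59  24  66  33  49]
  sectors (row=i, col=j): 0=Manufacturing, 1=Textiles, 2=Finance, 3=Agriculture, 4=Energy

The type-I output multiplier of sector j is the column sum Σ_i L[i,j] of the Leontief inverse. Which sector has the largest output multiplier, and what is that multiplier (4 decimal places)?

Manufacturing (1.8454)

Form M = I − A:
  [  0.85   -0.13   -0.05   -0.02   -0.12]
  [ -0.11    0.97   -0.12   -0.08   -0.11]
  [ -0.06   -0.12    0.97   -0.11   -0.02]
  [ -0.09   -0.08   -0.09    0.93   -0.05]
  [ -0.09   -0.10   -0.06   -0.02    0.94]
Leontief inverse L = M⁻¹:
  [  1.2365    0.2031    0.1061    0.0606    0.1871]
  [  0.1848    1.1033    0.1674    0.1222    0.1628]
  [  0.1200    0.1679    1.0755    0.1456    0.0656]
  [  0.1552    0.1389    0.1341    1.1085    0.0979]
  [  0.1490    0.1505    0.0995    0.0517    1.1053]
Total output x = L · d:
  x_0 = 1.2365·59 + 0.2031·24 + 0.1061·66 + 0.0606·33 + 0.1871·49 = 95.9959
  x_1 = 0.1848·59 + 1.1033·24 + 0.1674·66 + 0.1222·33 + 0.1628·49 = 60.4349
  x_2 = 0.1200·59 + 0.1679·24 + 1.0755·66 + 0.1456·33 + 0.0656·49 = 90.1107
  x_3 = 0.1552·59 + 0.1389·24 + 0.1341·66 + 1.1085·33 + 0.0979·49 = 62.7162
  x_4 = 0.1490·59 + 0.1505·24 + 0.0995·66 + 0.0517·33 + 1.1053·49 = 74.8341
Output multipliers (column sums of L):
  Manufacturing: 1.8454
  Textiles: 1.7637
  Finance: 1.5825
  Agriculture: 1.4887
  Energy: 1.6187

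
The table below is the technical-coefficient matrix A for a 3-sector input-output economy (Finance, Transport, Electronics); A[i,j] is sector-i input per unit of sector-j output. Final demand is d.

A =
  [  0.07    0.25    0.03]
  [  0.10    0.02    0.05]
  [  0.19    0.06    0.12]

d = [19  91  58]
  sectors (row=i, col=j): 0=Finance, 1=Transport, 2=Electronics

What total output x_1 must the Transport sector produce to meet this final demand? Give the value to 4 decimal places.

102.3002

Form M = I − A:
  [  0.93   -0.25   -0.03]
  [ -0.10    0.98   -0.05]
  [ -0.19   -0.06    0.88]
Leontief inverse L = M⁻¹:
  [  1.1174    0.2884    0.0545]
  [  0.1268    1.0567    0.0644]
  [  0.2499    0.1343    1.1525]
Total output x = L · d:
  x_0 = 1.1174·19 + 0.2884·91 + 0.0545·58 = 50.6339
  x_1 = 0.1268·19 + 1.0567·91 + 0.0644·58 = 102.3002
  x_2 = 0.2499·19 + 0.1343·91 + 1.1525·58 = 83.8164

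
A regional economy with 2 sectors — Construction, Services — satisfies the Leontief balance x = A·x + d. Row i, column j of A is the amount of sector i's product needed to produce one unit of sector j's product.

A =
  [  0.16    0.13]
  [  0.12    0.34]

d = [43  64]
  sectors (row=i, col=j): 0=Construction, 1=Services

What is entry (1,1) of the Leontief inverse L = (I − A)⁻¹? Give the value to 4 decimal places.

L[1,1] = 1.5590

Form M = I − A:
  [  0.84   -0.13]
  [ -0.12    0.66]
Leontief inverse L = M⁻¹:
  [  1.2249    0.2413]
  [  0.2227    1.5590]
Total output x = L · d:
  x_0 = 1.2249·43 + 0.2413·64 = 68.1143
  x_1 = 0.2227·43 + 1.5590·64 = 109.3541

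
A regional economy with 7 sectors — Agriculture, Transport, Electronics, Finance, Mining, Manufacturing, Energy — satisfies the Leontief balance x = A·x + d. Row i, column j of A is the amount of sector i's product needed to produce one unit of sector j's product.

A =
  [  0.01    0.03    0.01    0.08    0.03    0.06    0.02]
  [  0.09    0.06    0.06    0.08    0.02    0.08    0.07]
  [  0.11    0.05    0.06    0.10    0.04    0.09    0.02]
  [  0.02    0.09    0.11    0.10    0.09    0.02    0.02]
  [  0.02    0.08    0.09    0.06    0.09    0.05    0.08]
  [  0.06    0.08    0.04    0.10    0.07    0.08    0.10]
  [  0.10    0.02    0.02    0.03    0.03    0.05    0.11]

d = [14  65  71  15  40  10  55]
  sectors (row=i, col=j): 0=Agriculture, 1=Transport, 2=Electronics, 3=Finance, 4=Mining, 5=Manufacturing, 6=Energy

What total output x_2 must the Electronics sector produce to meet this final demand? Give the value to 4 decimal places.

98.0491

Form M = I − A:
  [  0.99   -0.03   -0.01   -0.08   -0.03   -0.06   -0.02]
  [ -0.09    0.94   -0.06   -0.08   -0.02   -0.08   -0.07]
  [ -0.11   -0.05    0.94   -0.10   -0.04   -0.09   -0.02]
  [ -0.02   -0.09   -0.11    0.90   -0.09   -0.02   -0.02]
  [ -0.02   -0.08   -0.09   -0.06    0.91   -0.05   -0.08]
  [ -0.06   -0.08   -0.04   -0.10   -0.07    0.92   -0.10]
  [ -0.10   -0.02   -0.02   -0.03   -0.03   -0.05    0.89]
Leontief inverse L = M⁻¹:
  [  1.0330    0.0591    0.0383    0.1160    0.0565    0.0843    0.0459]
  [  0.1355    1.1059    0.1026    0.1439    0.0611    0.1278    0.1154]
  [  0.1520    0.1003    1.1070    0.1686    0.0853    0.1387    0.0632]
  [  0.0678    0.1412    0.1635    1.1666    0.1353    0.0688    0.0624]
  [  0.0721    0.1296    0.1394    0.1247    1.1347    0.1011    0.1311]
  [  0.1131    0.1351    0.0930    0.1717    0.1202    1.1340    0.1573]
  [  0.1336    0.0505    0.0469    0.0732    0.0592    0.0849    1.1481]
Total output x = L · d:
  x_0 = 1.0330·14 + 0.0591·65 + 0.0383·71 + 0.1160·15 + 0.0565·40 + 0.0843·10 + 0.0459·55 = 28.3882
  x_1 = 0.1355·14 + 1.1059·65 + 0.1026·71 + 0.1439·15 + 0.0611·40 + 0.1278·10 + 0.1154·55 = 93.2966
  x_2 = 0.1520·14 + 0.1003·65 + 1.1070·71 + 0.1686·15 + 0.0853·40 + 0.1387·10 + 0.0632·55 = 98.0491
  x_3 = 0.0678·14 + 0.1412·65 + 0.1635·71 + 1.1666·15 + 0.1353·40 + 0.0688·10 + 0.0624·55 = 48.7647
  x_4 = 0.0721·14 + 0.1296·65 + 0.1394·71 + 0.1247·15 + 1.1347·40 + 0.1011·10 + 0.1311·55 = 74.8071
  x_5 = 0.1131·14 + 0.1351·65 + 0.0930·71 + 0.1717·15 + 0.1202·40 + 1.1340·10 + 0.1573·55 = 44.3438
  x_6 = 0.1336·14 + 0.0505·65 + 0.0469·71 + 0.0732·15 + 0.0592·40 + 0.0849·10 + 1.1481·55 = 75.9439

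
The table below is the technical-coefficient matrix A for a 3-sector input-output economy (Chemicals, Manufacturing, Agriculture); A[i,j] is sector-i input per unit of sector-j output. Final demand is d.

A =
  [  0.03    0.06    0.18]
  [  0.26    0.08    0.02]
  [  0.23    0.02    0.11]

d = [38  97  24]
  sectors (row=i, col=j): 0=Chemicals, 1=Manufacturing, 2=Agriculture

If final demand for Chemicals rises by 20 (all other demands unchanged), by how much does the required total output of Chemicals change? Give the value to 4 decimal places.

22.0991

Form M = I − A:
  [  0.97   -0.06   -0.18]
  [ -0.26    0.92   -0.02]
  [ -0.23   -0.02    0.89]
Leontief inverse L = M⁻¹:
  [  1.1050    0.0770    0.2252]
  [  0.3186    1.1097    0.0894]
  [  0.2927    0.0448    1.1838]
Total output x = L · d:
  x_0 = 1.1050·38 + 0.0770·97 + 0.2252·24 = 54.8581
  x_1 = 0.3186·38 + 1.1097·97 + 0.0894·24 = 121.8921
  x_2 = 0.2927·38 + 0.0448·97 + 1.1838·24 = 43.8822
Δx_0 = L[0,0] · Δd_0 = 1.1050 · 20 = 22.0991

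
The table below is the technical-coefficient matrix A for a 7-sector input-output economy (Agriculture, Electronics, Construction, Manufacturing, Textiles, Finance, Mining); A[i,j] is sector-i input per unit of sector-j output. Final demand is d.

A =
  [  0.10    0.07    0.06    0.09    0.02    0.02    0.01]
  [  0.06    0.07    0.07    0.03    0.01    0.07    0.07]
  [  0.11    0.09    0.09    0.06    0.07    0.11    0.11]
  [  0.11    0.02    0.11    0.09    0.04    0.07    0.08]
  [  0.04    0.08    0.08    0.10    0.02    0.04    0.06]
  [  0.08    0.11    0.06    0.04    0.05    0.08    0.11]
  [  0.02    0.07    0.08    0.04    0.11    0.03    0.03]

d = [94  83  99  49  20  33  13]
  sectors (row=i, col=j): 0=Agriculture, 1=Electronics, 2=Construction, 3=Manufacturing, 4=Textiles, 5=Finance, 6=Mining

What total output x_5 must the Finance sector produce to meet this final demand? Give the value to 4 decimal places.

Form M = I − A:
  [  0.90   -0.07   -0.06   -0.09   -0.02   -0.02   -0.01]
  [ -0.06    0.93   -0.07   -0.03   -0.01   -0.07   -0.07]
  [ -0.11   -0.09    0.91   -0.06   -0.07   -0.11   -0.11]
  [ -0.11   -0.02   -0.11    0.91   -0.04   -0.07   -0.08]
  [ -0.04   -0.08   -0.08   -0.10    0.98   -0.04   -0.06]
  [ -0.08   -0.11   -0.06   -0.04   -0.05    0.92   -0.11]
  [ -0.02   -0.07   -0.08   -0.04   -0.11   -0.03    0.97]
Leontief inverse L = M⁻¹:
  [  1.1585    0.1168    0.1150    0.1364    0.0479    0.0621    0.0547]
  [  0.1136    1.1236    0.1244    0.0716    0.0447    0.1141    0.1180]
  [  0.1985    0.1786    1.1814    0.1335    0.1261    0.1809    0.1882]
  [  0.1889    0.0912    0.1882    1.1548    0.0883    0.1300    0.1453]
  [  0.1026    0.1353    0.1444    0.1494    1.0579    0.0909    0.1153]
  [  0.1497    0.1822    0.1343    0.0978    0.0959    1.1374    0.1729]
  [  0.0725    0.1230    0.1371    0.0866    0.1412    0.0753    1.0805]
Total output x = L · d:
  x_0 = 1.1585·94 + 0.1168·83 + 0.1150·99 + 0.1364·49 + 0.0479·20 + 0.0621·33 + 0.0547·13 = 140.3778
  x_1 = 0.1136·94 + 1.1236·83 + 0.1244·99 + 0.0716·49 + 0.0447·20 + 0.1141·33 + 0.1180·13 = 125.9519
  x_2 = 0.1985·94 + 0.1786·83 + 1.1814·99 + 0.1335·49 + 0.1261·20 + 0.1809·33 + 0.1882·13 = 167.9185
  x_3 = 0.1889·94 + 0.0912·83 + 0.1882·99 + 1.1548·49 + 0.0883·20 + 0.1300·33 + 0.1453·13 = 108.4853
  x_4 = 0.1026·94 + 0.1353·83 + 0.1444·99 + 0.1494·49 + 1.0579·20 + 0.0909·33 + 0.1153·13 = 68.1470
  x_5 = 0.1497·94 + 0.1822·83 + 0.1343·99 + 0.0978·49 + 0.0959·20 + 1.1374·33 + 0.1729·13 = 88.9865
  x_6 = 0.0725·94 + 0.1230·83 + 0.1371·99 + 0.0866·49 + 0.1412·20 + 0.0753·33 + 1.0805·13 = 54.1885

88.9865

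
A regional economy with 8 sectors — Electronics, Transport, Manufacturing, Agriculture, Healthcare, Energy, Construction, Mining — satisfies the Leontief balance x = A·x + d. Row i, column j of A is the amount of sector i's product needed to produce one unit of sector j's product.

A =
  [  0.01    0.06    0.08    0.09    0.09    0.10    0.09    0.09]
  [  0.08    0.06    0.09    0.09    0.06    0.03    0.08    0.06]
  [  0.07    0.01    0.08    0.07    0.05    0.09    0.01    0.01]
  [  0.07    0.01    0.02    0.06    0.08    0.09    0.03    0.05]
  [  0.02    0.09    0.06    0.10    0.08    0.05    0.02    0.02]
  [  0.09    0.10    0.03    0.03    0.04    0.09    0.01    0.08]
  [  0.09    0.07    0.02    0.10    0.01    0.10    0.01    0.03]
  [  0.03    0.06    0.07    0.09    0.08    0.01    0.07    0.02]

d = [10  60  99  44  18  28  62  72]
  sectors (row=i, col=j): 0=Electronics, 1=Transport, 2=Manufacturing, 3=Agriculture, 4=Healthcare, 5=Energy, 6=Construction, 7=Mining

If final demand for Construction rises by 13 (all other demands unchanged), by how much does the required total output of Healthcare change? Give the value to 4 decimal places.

Form M = I − A:
  [  0.99   -0.06   -0.08   -0.09   -0.09   -0.10   -0.09   -0.09]
  [ -0.08    0.94   -0.09   -0.09   -0.06   -0.03   -0.08   -0.06]
  [ -0.07   -0.01    0.92   -0.07   -0.05   -0.09   -0.01   -0.01]
  [ -0.07   -0.01   -0.02    0.94   -0.08   -0.09   -0.03   -0.05]
  [ -0.02   -0.09   -0.06   -0.10    0.92   -0.05   -0.02   -0.02]
  [ -0.09   -0.10   -0.03   -0.03   -0.04    0.91   -0.01   -0.08]
  [ -0.09   -0.07   -0.02   -0.10   -0.01   -0.10    0.99   -0.03]
  [ -0.03   -0.06   -0.07   -0.09   -0.08   -0.01   -0.07    0.98]
Leontief inverse L = M⁻¹:
  [  1.0777    0.1247    0.1392    0.1750    0.1575    0.1780    0.1295    0.1387]
  [  0.1387    1.1148    0.1470    0.1705    0.1242    0.1046    0.1204    0.1059]
  [  0.1118    0.0508    1.1197    0.1221    0.0965    0.1465    0.0360    0.0461]
  [  0.1119    0.0576    0.0609    1.1178    0.1298    0.1454    0.0596    0.0878]
  [  0.0688    0.1345    0.1055    0.1621    1.1325    0.1069    0.0511    0.0573]
  [  0.1405    0.1546    0.0841    0.0992    0.0985    1.1500    0.0516    0.1258]
  [  0.1386    0.1171    0.0648    0.1596    0.0635    0.1605    1.0459    0.0751]
  [  0.0767    0.1019    0.1129    0.1528    0.1292    0.0676    0.0988    1.0538]
Total output x = L · d:
  x_0 = 1.0777·10 + 0.1247·60 + 0.1392·99 + 0.1750·44 + 0.1575·18 + 0.1780·28 + 0.1295·62 + 0.1387·72 = 65.5693
  x_1 = 0.1387·10 + 1.1148·60 + 0.1470·99 + 0.1705·44 + 0.1242·18 + 0.1046·28 + 0.1204·62 + 0.1059·72 = 110.5871
  x_2 = 0.1118·10 + 0.0508·60 + 1.1197·99 + 0.1221·44 + 0.0965·18 + 0.1465·28 + 0.0360·62 + 0.0461·72 = 131.7743
  x_3 = 0.1119·10 + 0.0576·60 + 0.0609·99 + 1.1178·44 + 0.1298·18 + 0.1454·28 + 0.0596·62 + 0.0878·72 = 76.2109
  x_4 = 0.0688·10 + 0.1345·60 + 0.1055·99 + 0.1621·44 + 1.1325·18 + 0.1069·28 + 0.0511·62 + 0.0573·72 = 57.0072
  x_5 = 0.1405·10 + 0.1546·60 + 0.0841·99 + 0.0992·44 + 0.0985·18 + 1.1500·28 + 0.0516·62 + 0.1258·72 = 69.6016
  x_6 = 0.1386·10 + 0.1171·60 + 0.0648·99 + 0.1596·44 + 0.0635·18 + 0.1605·28 + 1.0459·62 + 0.0751·72 = 97.7366
  x_7 = 0.0767·10 + 0.1019·60 + 0.1129·99 + 0.1528·44 + 0.1292·18 + 0.0676·28 + 0.0988·62 + 1.0538·72 = 111.0037
Δx_4 = L[4,6] · Δd_6 = 0.0511 · 13 = 0.6644

0.6644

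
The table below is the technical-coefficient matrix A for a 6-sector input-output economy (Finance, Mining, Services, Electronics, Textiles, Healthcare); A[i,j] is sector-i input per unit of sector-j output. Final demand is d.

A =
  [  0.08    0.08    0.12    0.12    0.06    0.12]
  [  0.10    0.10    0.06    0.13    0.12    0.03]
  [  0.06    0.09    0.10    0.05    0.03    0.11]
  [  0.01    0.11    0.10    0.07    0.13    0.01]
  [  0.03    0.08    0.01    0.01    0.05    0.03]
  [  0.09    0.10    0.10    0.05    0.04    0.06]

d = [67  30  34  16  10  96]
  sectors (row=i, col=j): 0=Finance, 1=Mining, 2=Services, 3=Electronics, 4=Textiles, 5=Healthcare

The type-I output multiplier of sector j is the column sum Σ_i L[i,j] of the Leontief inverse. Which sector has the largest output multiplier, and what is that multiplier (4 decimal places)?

Mining (2.0027)

Form M = I − A:
  [  0.92   -0.08   -0.12   -0.12   -0.06   -0.12]
  [ -0.10    0.90   -0.06   -0.13   -0.12   -0.03]
  [ -0.06   -0.09    0.90   -0.05   -0.03   -0.11]
  [ -0.01   -0.11   -0.10    0.93   -0.13   -0.01]
  [ -0.03   -0.08   -0.01   -0.01    0.95   -0.03]
  [ -0.09   -0.10   -0.10   -0.05   -0.04    0.94]
Leontief inverse L = M⁻¹:
  [  1.1444    0.1787    0.2080    0.1951    0.1358    0.1825]
  [  0.1544    1.1890    0.1333    0.1998    0.1949    0.0816]
  [  0.1140    0.1660    1.1684    0.1103    0.0869    0.1605]
  [  0.0521    0.1784    0.1506    1.1196    0.1858    0.0478]
  [  0.0554    0.1149    0.0370    0.0395    1.0793    0.0499]
  [  0.1433    0.1756    0.1680    0.1129    0.0988    1.1117]
Total output x = L · d:
  x_0 = 1.1444·67 + 0.1787·30 + 0.2080·34 + 0.1951·16 + 0.1358·10 + 0.1825·96 = 111.1066
  x_1 = 0.1544·67 + 1.1890·30 + 0.1333·34 + 0.1998·16 + 0.1949·10 + 0.0816·96 = 63.5285
  x_2 = 0.1140·67 + 0.1660·30 + 1.1684·34 + 0.1103·16 + 0.0869·10 + 0.1605·96 = 70.3891
  x_3 = 0.0521·67 + 0.1784·30 + 0.1506·34 + 1.1196·16 + 0.1858·10 + 0.0478·96 = 38.3247
  x_4 = 0.0554·67 + 0.1149·30 + 0.0370·34 + 0.0395·16 + 1.0793·10 + 0.0499·96 = 24.6375
  x_5 = 0.1433·67 + 0.1756·30 + 0.1680·34 + 0.1129·16 + 0.0988·10 + 1.1117·96 = 130.0990
Output multipliers (column sums of L):
  Finance: 1.6636
  Mining: 2.0027
  Services: 1.8653
  Electronics: 1.7772
  Textiles: 1.7816
  Healthcare: 1.6342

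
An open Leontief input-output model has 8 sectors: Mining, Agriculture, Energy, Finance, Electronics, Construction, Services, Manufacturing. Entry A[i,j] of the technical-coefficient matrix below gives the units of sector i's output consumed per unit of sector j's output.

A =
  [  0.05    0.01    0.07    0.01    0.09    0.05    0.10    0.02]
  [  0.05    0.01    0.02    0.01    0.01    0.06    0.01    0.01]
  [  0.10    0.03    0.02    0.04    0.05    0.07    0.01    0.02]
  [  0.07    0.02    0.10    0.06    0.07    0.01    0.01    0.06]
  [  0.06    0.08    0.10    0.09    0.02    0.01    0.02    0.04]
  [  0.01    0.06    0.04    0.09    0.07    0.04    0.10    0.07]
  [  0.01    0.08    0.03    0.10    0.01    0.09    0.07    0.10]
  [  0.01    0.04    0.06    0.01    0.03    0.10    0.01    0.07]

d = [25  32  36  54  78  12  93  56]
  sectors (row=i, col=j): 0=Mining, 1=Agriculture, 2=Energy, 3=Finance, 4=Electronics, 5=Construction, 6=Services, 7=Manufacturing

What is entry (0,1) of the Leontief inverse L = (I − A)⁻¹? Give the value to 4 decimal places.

Form M = I − A:
  [  0.95   -0.01   -0.07   -0.01   -0.09   -0.05   -0.10   -0.02]
  [ -0.05    0.99   -0.02   -0.01   -0.01   -0.06   -0.01   -0.01]
  [ -0.10   -0.03    0.98   -0.04   -0.05   -0.07   -0.01   -0.02]
  [ -0.07   -0.02   -0.10    0.94   -0.07   -0.01   -0.01   -0.06]
  [ -0.06   -0.08   -0.10   -0.09    0.98   -0.01   -0.02   -0.04]
  [ -0.01   -0.06   -0.04   -0.09   -0.07    0.96   -0.10   -0.07]
  [ -0.01   -0.08   -0.03   -0.10   -0.01   -0.09    0.93   -0.10]
  [ -0.01   -0.04   -0.06   -0.01   -0.03   -0.10   -0.01    0.93]
Leontief inverse L = M⁻¹:
  [  1.0801    0.0427    0.1061    0.0505    0.1178    0.0864    0.1307    0.0548]
  [  0.0625    1.0222    0.0361    0.0260    0.0263    0.0754    0.0273    0.0245]
  [  0.1255    0.0518    1.0534    0.0681    0.0793    0.0964    0.0387    0.0451]
  [  0.1052    0.0442    0.1380    1.0895    0.1010    0.0428    0.0327    0.0871]
  [  0.0963    0.1012    0.1354    0.1180    1.0513    0.0443    0.0423    0.0668]
  [  0.0439    0.0942    0.0838    0.1331    0.1008    1.0820    0.1278    0.1119]
  [  0.0411    0.1118    0.0719    0.1403    0.0438    0.1343    1.1001    0.1430]
  [  0.0318    0.0628    0.0863    0.0374    0.0538    0.1301    0.0324    1.0965]
Total output x = L · d:
  x_0 = 1.0801·25 + 0.0427·32 + 0.1061·36 + 0.0505·54 + 0.1178·78 + 0.0864·12 + 0.1307·93 + 0.0548·56 = 60.3656
  x_1 = 0.0625·25 + 1.0222·32 + 0.0361·36 + 0.0260·54 + 0.0263·78 + 0.0754·12 + 0.0273·93 + 0.0245·56 = 43.8472
  x_2 = 0.1255·25 + 0.0518·32 + 1.0534·36 + 0.0681·54 + 0.0793·78 + 0.0964·12 + 0.0387·93 + 0.0451·56 = 59.8649
  x_3 = 0.1052·25 + 0.0442·32 + 0.1380·36 + 1.0895·54 + 0.1010·78 + 0.0428·12 + 0.0327·93 + 0.0871·56 = 84.1551
  x_4 = 0.0963·25 + 0.1012·32 + 0.1354·36 + 0.1180·54 + 1.0513·78 + 0.0443·12 + 0.0423·93 + 0.0668·56 = 107.0914
  x_5 = 0.0439·25 + 0.0942·32 + 0.0838·36 + 0.1331·54 + 0.1008·78 + 1.0820·12 + 0.1278·93 + 0.1119·56 = 53.3100
  x_6 = 0.0411·25 + 0.1118·32 + 0.0719·36 + 0.1403·54 + 0.0438·78 + 0.1343·12 + 1.1001·93 + 0.1430·56 = 130.1097
  x_7 = 0.0318·25 + 0.0628·32 + 0.0863·36 + 0.0374·54 + 0.0538·78 + 0.1301·12 + 0.0324·93 + 1.0965·56 = 78.1030

L[0,1] = 0.0427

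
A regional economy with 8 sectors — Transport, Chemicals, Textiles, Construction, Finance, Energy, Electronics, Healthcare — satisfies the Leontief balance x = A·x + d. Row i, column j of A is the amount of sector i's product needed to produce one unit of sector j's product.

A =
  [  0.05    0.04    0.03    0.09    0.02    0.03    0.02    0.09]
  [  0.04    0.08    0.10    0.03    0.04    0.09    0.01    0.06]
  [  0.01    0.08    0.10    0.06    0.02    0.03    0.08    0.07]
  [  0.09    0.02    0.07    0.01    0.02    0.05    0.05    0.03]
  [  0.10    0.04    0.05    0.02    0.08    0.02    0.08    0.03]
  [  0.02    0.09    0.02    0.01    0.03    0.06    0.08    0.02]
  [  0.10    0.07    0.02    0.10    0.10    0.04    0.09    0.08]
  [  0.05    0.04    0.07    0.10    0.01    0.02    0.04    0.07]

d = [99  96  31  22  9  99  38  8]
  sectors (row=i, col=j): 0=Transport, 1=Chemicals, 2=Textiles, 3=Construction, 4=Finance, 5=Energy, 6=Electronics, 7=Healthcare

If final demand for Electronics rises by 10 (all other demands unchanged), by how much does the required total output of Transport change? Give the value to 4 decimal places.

0.5144

Form M = I − A:
  [  0.95   -0.04   -0.03   -0.09   -0.02   -0.03   -0.02   -0.09]
  [ -0.04    0.92   -0.10   -0.03   -0.04   -0.09   -0.01   -0.06]
  [ -0.01   -0.08    0.90   -0.06   -0.02   -0.03   -0.08   -0.07]
  [ -0.09   -0.02   -0.07    0.99   -0.02   -0.05   -0.05   -0.03]
  [ -0.10   -0.04   -0.05   -0.02    0.92   -0.02   -0.08   -0.03]
  [ -0.02   -0.09   -0.02   -0.01   -0.03    0.94   -0.08   -0.02]
  [ -0.10   -0.07   -0.02   -0.10   -0.10   -0.04    0.91   -0.08]
  [ -0.05   -0.04   -0.07   -0.10   -0.01   -0.02   -0.04    0.93]
Leontief inverse L = M⁻¹:
  [  1.0856    0.0724    0.0683    0.1243    0.0397    0.0561    0.0514    0.1258]
  [  0.0761    1.1282    0.1488    0.0684    0.0663    0.1247    0.0522    0.1029]
  [  0.0535    0.1279    1.1514    0.1047    0.0510    0.0652    0.1249    0.1173]
  [  0.1207    0.0552    0.1025    1.0457    0.0421    0.0739    0.0829    0.0668]
  [  0.1453    0.0812    0.0903    0.0640    1.1126    0.0491    0.1210    0.0755]
  [  0.0534    0.1277    0.0532    0.0409    0.0571    1.0888    0.1126    0.0537]
  [  0.1657    0.1249    0.0777    0.1571    0.1429    0.0828    1.1454    0.1399]
  [  0.0885    0.0770    0.1132    0.1383    0.0327    0.0487    0.0763    1.1104]
Total output x = L · d:
  x_0 = 1.0856·99 + 0.0724·96 + 0.0683·31 + 0.1243·22 + 0.0397·9 + 0.0561·99 + 0.0514·38 + 0.1258·8 = 128.1471
  x_1 = 0.0761·99 + 1.1282·96 + 0.1488·31 + 0.0684·22 + 0.0663·9 + 0.1247·99 + 0.0522·38 + 0.1029·8 = 137.7016
  x_2 = 0.0535·99 + 0.1279·96 + 1.1514·31 + 0.1047·22 + 0.0510·9 + 0.0652·99 + 0.1249·38 + 0.1173·8 = 68.1686
  x_3 = 0.1207·99 + 0.0552·96 + 0.1025·31 + 1.0457·22 + 0.0421·9 + 0.0739·99 + 0.0829·38 + 0.0668·8 = 54.7996
  x_4 = 0.1453·99 + 0.0812·96 + 0.0903·31 + 0.0640·22 + 1.1126·9 + 0.0491·99 + 0.1210·38 + 0.0755·8 = 46.4661
  x_5 = 0.0534·99 + 0.1277·96 + 0.0532·31 + 0.0409·22 + 0.0571·9 + 1.0888·99 + 0.1126·38 + 0.0537·8 = 133.1115
  x_6 = 0.1657·99 + 0.1249·96 + 0.0777·31 + 0.1571·22 + 0.1429·9 + 0.0828·99 + 1.1454·38 + 0.1399·8 = 88.3916
  x_7 = 0.0885·99 + 0.0770·96 + 0.1132·31 + 0.1383·22 + 0.0327·9 + 0.0487·99 + 0.0763·38 + 1.1104·8 = 39.6019
Δx_0 = L[0,6] · Δd_6 = 0.0514 · 10 = 0.5144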